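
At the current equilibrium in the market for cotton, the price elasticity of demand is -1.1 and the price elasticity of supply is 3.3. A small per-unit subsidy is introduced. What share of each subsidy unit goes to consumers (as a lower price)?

For a small subsidy around the equilibrium, the benefit split depends on the relative slopes, which at a point are proportional to the elasticities.
Buyer share = εs/(εs + |εd|) = 3.3/(3.3 + 1.1) = 0.75; seller share = |εd|/(εs + |εd|) = 0.25.

Consumer share = 0.75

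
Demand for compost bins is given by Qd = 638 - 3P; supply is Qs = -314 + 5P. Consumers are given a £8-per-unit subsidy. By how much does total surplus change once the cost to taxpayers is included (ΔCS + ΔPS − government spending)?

Net change in total surplus = -£60

Pre-subsidy: 638 - 3P = -314 + 5P gives P* = 119, Q* = 281.
With the rebate, buyers effectively pay Pb = Ps − 8, where Ps is the price sellers receive.
Demand in terms of Ps becomes Qd = 638 − 3(Ps − 8) = 662 - 3Ps. Setting this equal to supply: 662 - 3Ps = -314 + 5Ps, so Ps = 122.
Buyers pay Pb = 122 − 8 = 114; Q' = -314 + 5·122 = 296.
ΔCS = ½(281 + 296)(119 − 114) = 1442.5; ΔPS = ½(281 + 296)(122 − 119) = 865.5.
Government spending = 8 × 296 = 2368.
Net change = 1442.5 + 865.5 − 2368 = -60. The loss equals the DWL triangle ½·8·15.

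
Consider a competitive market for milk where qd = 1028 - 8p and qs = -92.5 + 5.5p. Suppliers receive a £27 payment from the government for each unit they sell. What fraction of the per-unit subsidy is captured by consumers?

Consumer share = 11/27

Pre-subsidy: 1028 - 8p = -92.5 + 5.5p gives p* = 83, q* = 364.
With the subsidy, sellers receive ps = pb + 27 for each unit, where pb is the price buyers pay.
Supply in terms of pb becomes qs = -92.5 + 5.5(pb + 27) = 56 + 5.5pb. Setting this equal to demand: 1028 - 8pb = 56 + 5.5pb, so pb = 72.
Sellers receive ps = 72 + 27 = 99; q' = 1028 − 8·72 = 452.
Buyers' price falls by p* − pb = 83 − 72 = 11; sellers' price rises by ps − p* = 99 − 83 = 16.
So consumers capture 11/27 = 11/27 of each unit of subsidy.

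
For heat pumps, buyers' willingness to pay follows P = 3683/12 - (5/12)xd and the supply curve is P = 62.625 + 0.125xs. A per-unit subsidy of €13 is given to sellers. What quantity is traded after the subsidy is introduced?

Pre-subsidy: 3683/12 - (5/12)x = 62.625 + 0.125x gives x* = 451 and P* = 119.
With the subsidy, sellers receive Ps = Pb + 13 for each unit, where Pb is the price buyers pay.
On the curves, Pb = 3683/12 - (5/12)x and Ps = 62.625 + 0.125x; the wedge Ps − Pb = 13 gives 62.625 + 0.125x − (3683/12 - (5/12)x) = 13, so x' = 475.
Then Pb = 3683/12 − (5/12)·475 = 109 and Ps = 62.625 + 0.125·475 = 122.

x' = 475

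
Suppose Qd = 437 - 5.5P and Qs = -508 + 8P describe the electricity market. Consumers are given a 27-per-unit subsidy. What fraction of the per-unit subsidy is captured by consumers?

Pre-subsidy: 437 - 5.5P = -508 + 8P gives P* = 70, Q* = 52.
With the rebate, buyers effectively pay Pb = Ps − 27, where Ps is the price sellers receive.
Demand in terms of Ps becomes Qd = 437 − 5.5(Ps − 27) = 585.5 - 5.5Ps. Setting this equal to supply: 585.5 - 5.5Ps = -508 + 8Ps, so Ps = 81.
Buyers pay Pb = 81 − 27 = 54; Q' = -508 + 8·81 = 140.
Buyers' price falls by P* − Pb = 70 − 54 = 16; sellers' price rises by Ps − P* = 81 − 70 = 11.
So consumers capture 16/27 = 16/27 of each unit of subsidy.

Consumer share = 16/27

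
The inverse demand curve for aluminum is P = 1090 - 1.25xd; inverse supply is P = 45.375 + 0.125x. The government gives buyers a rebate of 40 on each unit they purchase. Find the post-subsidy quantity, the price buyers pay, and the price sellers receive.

Pre-subsidy: 1090 - 1.25x = 45.375 + 0.125x gives x* = 8357/11 and P* = 6175/44.
With the rebate, buyers effectively pay Pb = Ps − 40, where Ps is the price sellers receive.
On the curves, Pb = 1090 - 1.25x and Ps = 45.375 + 0.125x; the wedge Ps − Pb = 40 gives 45.375 + 0.125x − (1090 - 1.25x) = 40, so x' = 8677/11.
Then Pb = 1090 − 1.25·(8677/11) = 4575/44 and Ps = 45.375 + 0.125·(8677/11) = 6335/44.

x' = 8677/11; buyers pay 4575/44; sellers receive 6335/44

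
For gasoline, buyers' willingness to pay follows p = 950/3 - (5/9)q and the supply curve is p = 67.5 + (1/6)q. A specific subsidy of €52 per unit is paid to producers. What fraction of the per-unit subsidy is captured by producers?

Pre-subsidy: 950/3 - (5/9)q = 67.5 + (1/6)q gives q* = 345 and p* = 125.
With the subsidy, sellers receive ps = pb + 52 for each unit, where pb is the price buyers pay.
On the curves, pb = 950/3 - (5/9)q and ps = 67.5 + (1/6)q; the wedge ps − pb = 52 gives 67.5 + (1/6)q − (950/3 - (5/9)q) = 52, so q' = 417.
Then pb = 950/3 − (5/9)·417 = 85 and ps = 67.5 + (1/6)·417 = 137.
Buyers' price falls by p* − pb = 125 − 85 = 40; sellers' price rises by ps − p* = 137 − 125 = 12.
So producers capture 12/52 = 3/13 of each unit of subsidy.

Producer share = 3/13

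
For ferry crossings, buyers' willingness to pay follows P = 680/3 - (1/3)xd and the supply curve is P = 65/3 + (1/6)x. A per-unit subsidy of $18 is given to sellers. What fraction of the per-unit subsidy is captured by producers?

Pre-subsidy: 680/3 - (1/3)x = 65/3 + (1/6)x gives x* = 410 and P* = 90.
With the subsidy, sellers receive Ps = Pb + 18 for each unit, where Pb is the price buyers pay.
On the curves, Pb = 680/3 - (1/3)x and Ps = 65/3 + (1/6)x; the wedge Ps − Pb = 18 gives 65/3 + (1/6)x − (680/3 - (1/3)x) = 18, so x' = 446.
Then Pb = 680/3 − (1/3)·446 = 78 and Ps = 65/3 + (1/6)·446 = 96.
Buyers' price falls by P* − Pb = 90 − 78 = 12; sellers' price rises by Ps − P* = 96 − 90 = 6.
So producers capture 6/18 = 1/3 of each unit of subsidy.

Producer share = 1/3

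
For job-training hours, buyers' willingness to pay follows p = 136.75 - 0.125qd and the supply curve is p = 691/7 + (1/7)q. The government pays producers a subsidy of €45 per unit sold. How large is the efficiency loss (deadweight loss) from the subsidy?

Pre-subsidy: 136.75 - 0.125q = 691/7 + (1/7)q gives q* = 142 and p* = 119.
With the subsidy, sellers receive ps = pb + 45 for each unit, where pb is the price buyers pay.
On the curves, pb = 136.75 - 0.125q and ps = 691/7 + (1/7)q; the wedge ps − pb = 45 gives 691/7 + (1/7)q − (136.75 - 0.125q) = 45, so q' = 310.
Then pb = 136.75 − 0.125·310 = 98 and ps = 691/7 + (1/7)·310 = 143.
The subsidy expands output by 310 − 142 = 168 past the efficient level; on those units the gap between marginal cost and willingness to pay runs from 0 up to 45.
DWL = ½ × 45 × 168 = 3780.

Deadweight loss = €3780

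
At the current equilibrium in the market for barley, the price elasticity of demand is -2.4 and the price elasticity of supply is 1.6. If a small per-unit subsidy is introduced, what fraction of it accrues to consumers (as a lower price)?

For a small subsidy around the equilibrium, the benefit split depends on the relative slopes, which at a point are proportional to the elasticities.
Buyer share = εs/(εs + |εd|) = 1.6/(1.6 + 2.4) = 0.4; seller share = |εd|/(εs + |εd|) = 0.6.

Consumer share = 0.4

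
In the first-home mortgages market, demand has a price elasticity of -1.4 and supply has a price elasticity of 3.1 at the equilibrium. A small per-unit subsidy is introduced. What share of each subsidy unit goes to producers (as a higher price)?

For a small subsidy around the equilibrium, the benefit split depends on the relative slopes, which at a point are proportional to the elasticities.
Buyer share = εs/(εs + |εd|) = 3.1/(3.1 + 1.4) = 31/45; seller share = |εd|/(εs + |εd|) = 14/45.
So producers capture 14/45 of the subsidy.

Producer share = 14/45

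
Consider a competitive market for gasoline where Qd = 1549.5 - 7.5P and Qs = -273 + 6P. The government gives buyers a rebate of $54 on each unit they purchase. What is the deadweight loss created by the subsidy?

Deadweight loss = $4860

Pre-subsidy: 1549.5 - 7.5P = -273 + 6P gives P* = 135, Q* = 537.
With the rebate, buyers effectively pay Pb = Ps − 54, where Ps is the price sellers receive.
Demand in terms of Ps becomes Qd = 1549.5 − 7.5(Ps − 54) = 1954.5 - 7.5Ps. Setting this equal to supply: 1954.5 - 7.5Ps = -273 + 6Ps, so Ps = 165.
Buyers pay Pb = 165 − 54 = 111; Q' = -273 + 6·165 = 717.
The subsidy expands output by 717 − 537 = 180 past the efficient level; on those units the gap between marginal cost and willingness to pay runs from 0 up to 54.
DWL = ½ × 54 × 180 = 4860.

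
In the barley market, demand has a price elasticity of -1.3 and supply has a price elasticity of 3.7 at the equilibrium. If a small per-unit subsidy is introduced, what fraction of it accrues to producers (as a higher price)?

For a small subsidy around the equilibrium, the benefit split depends on the relative slopes, which at a point are proportional to the elasticities.
Buyer share = εs/(εs + |εd|) = 3.7/(3.7 + 1.3) = 0.74; seller share = |εd|/(εs + |εd|) = 0.26.
So producers capture 0.26 of the subsidy.

Producer share = 0.26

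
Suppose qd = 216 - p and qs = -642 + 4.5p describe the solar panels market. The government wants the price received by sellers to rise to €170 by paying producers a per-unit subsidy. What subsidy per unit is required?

Required subsidy s = €77 per unit

At a seller price of 170, quantity supplied is -642 + 4.5·170 = 123.
Buyers absorb 123 only when they pay pb with 216 − 1·pb = 123, i.e. pb = 93.
s = ps − pb = 170 − 93 = 77.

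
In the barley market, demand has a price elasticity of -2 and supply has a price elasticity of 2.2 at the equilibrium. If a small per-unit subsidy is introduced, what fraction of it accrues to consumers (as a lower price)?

Consumer share = 11/21

For a small subsidy around the equilibrium, the benefit split depends on the relative slopes, which at a point are proportional to the elasticities.
Buyer share = εs/(εs + |εd|) = 2.2/(2.2 + 2) = 11/21; seller share = |εd|/(εs + |εd|) = 10/21.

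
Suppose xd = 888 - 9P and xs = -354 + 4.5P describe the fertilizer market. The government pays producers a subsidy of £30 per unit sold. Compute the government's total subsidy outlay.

Government cost = £4500

Pre-subsidy: 888 - 9P = -354 + 4.5P gives P* = 92, x* = 60.
With the subsidy, sellers receive Ps = Pb + 30 for each unit, where Pb is the price buyers pay.
Supply in terms of Pb becomes xs = -354 + 4.5(Pb + 30) = -219 + 4.5Pb. Setting this equal to demand: 888 - 9Pb = -219 + 4.5Pb, so Pb = 82.
Sellers receive Ps = 82 + 30 = 112; x' = 888 − 9·82 = 150.
Government outlay = subsidy × quantity = 30 × 150 = 4500.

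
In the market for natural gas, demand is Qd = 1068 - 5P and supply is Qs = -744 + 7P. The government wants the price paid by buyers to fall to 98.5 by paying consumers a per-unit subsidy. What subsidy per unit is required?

At a buyer price of 98.5, quantity demanded is 1068 − 5·98.5 = 575.5.
Sellers supply 575.5 only when they receive Ps with -744 + 7·Ps = 575.5, i.e. Ps = 188.5.
s = Ps − Pb = 188.5 − 98.5 = 90.

Required subsidy s = 90 per unit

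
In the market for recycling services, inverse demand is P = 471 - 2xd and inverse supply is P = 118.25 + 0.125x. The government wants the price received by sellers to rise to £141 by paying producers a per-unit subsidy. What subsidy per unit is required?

At a seller price of 141, quantity supplied is -946 + 8·141 = 182.
Buyers absorb 182 only when they pay Pb = 471 − 2·182 = 107.
s = Ps − Pb = 141 − 107 = 34.

Required subsidy s = £34 per unit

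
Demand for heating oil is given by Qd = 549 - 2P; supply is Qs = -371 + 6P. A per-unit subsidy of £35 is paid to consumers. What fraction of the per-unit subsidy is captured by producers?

Producer share = 0.25

Pre-subsidy: 549 - 2P = -371 + 6P gives P* = 115, Q* = 319.
With the rebate, buyers effectively pay Pb = Ps − 35, where Ps is the price sellers receive.
Demand in terms of Ps becomes Qd = 549 − 2(Ps − 35) = 619 - 2Ps. Setting this equal to supply: 619 - 2Ps = -371 + 6Ps, so Ps = 123.75.
Buyers pay Pb = 123.75 − 35 = 88.75; Q' = -371 + 6·123.75 = 371.5.
Buyers' price falls by P* − Pb = 115 − 88.75 = 26.25; sellers' price rises by Ps − P* = 123.75 − 115 = 8.75.
So producers capture 8.75/35 = 0.25 of each unit of subsidy.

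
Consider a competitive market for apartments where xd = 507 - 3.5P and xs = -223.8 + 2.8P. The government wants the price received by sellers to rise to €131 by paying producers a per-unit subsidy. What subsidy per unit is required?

At a seller price of 131, quantity supplied is -223.8 + 2.8·131 = 143.
Buyers absorb 143 only when they pay Pb with 507 − 3.5·Pb = 143, i.e. Pb = 104.
s = Ps − Pb = 131 − 104 = 27.

Required subsidy s = €27 per unit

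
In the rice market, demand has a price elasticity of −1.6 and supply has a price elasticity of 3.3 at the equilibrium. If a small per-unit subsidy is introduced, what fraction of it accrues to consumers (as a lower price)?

Consumer share = 33/49

For a small subsidy around the equilibrium, the benefit split depends on the relative slopes, which at a point are proportional to the elasticities.
Buyer share = εs/(εs + |εd|) = 3.3/(3.3 + 1.6) = 33/49; seller share = |εd|/(εs + |εd|) = 16/49.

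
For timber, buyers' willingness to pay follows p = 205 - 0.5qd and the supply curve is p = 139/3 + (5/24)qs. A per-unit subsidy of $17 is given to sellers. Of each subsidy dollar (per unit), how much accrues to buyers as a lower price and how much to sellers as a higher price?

Buyers gain $12 per unit; sellers gain $5 per unit

Pre-subsidy: 205 - 0.5q = 139/3 + (5/24)q gives q* = 224 and p* = 93.
With the subsidy, sellers receive ps = pb + 17 for each unit, where pb is the price buyers pay.
On the curves, pb = 205 - 0.5q and ps = 139/3 + (5/24)q; the wedge ps − pb = 17 gives 139/3 + (5/24)q − (205 - 0.5q) = 17, so q' = 248.
Then pb = 205 − 0.5·248 = 81 and ps = 139/3 + (5/24)·248 = 98.
Buyers' price falls by p* − pb = 93 − 81 = 12; sellers' price rises by ps − p* = 98 − 93 = 5.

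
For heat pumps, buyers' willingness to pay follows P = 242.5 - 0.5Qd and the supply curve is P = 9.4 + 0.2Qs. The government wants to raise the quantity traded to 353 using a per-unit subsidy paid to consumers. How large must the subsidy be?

At Q = 353, from the demand curve buyers pay Pb = 242.5 − 0.5·353 = 66; from the supply curve sellers need Ps = 9.4 + 0.2·353 = 80.
The subsidy must fill the gap: s = Ps − Pb = 80 − 66 = 14.

Required subsidy s = 14 per unit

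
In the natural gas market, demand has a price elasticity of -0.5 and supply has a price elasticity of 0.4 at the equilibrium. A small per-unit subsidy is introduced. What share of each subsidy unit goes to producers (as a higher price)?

Producer share = 5/9

For a small subsidy around the equilibrium, the benefit split depends on the relative slopes, which at a point are proportional to the elasticities.
Buyer share = εs/(εs + |εd|) = 0.4/(0.4 + 0.5) = 4/9; seller share = |εd|/(εs + |εd|) = 5/9.
So producers capture 5/9 of the subsidy.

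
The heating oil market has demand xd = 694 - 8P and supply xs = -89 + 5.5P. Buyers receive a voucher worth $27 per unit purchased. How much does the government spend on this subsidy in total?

Government cost = $8586

Pre-subsidy: 694 - 8P = -89 + 5.5P gives P* = 58, x* = 230.
With the rebate, buyers effectively pay Pb = Ps − 27, where Ps is the price sellers receive.
Demand in terms of Ps becomes xd = 694 − 8(Ps − 27) = 910 - 8Ps. Setting this equal to supply: 910 - 8Ps = -89 + 5.5Ps, so Ps = 74.
Buyers pay Pb = 74 − 27 = 47; x' = -89 + 5.5·74 = 318.
Government outlay = subsidy × quantity = 27 × 318 = 8586.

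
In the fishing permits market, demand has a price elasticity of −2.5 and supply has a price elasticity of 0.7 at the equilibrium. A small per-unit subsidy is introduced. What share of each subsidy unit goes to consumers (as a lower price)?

Consumer share = 0.21875

For a small subsidy around the equilibrium, the benefit split depends on the relative slopes, which at a point are proportional to the elasticities.
Buyer share = εs/(εs + |εd|) = 0.7/(0.7 + 2.5) = 0.21875; seller share = |εd|/(εs + |εd|) = 0.78125.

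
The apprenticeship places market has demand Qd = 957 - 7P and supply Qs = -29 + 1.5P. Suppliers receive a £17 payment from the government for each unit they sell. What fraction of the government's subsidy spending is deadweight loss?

DWL / government spending = 21/332

Pre-subsidy: 957 - 7P = -29 + 1.5P gives P* = 116, Q* = 145.
With the subsidy, sellers receive Ps = Pb + 17 for each unit, where Pb is the price buyers pay.
Supply in terms of Pb becomes Qs = -29 + 1.5(Pb + 17) = -3.5 + 1.5Pb. Setting this equal to demand: 957 - 7Pb = -3.5 + 1.5Pb, so Pb = 113.
Sellers receive Ps = 113 + 17 = 130; Q' = 957 − 7·113 = 166.
ΔCS = ½(145 + 166)(116 − 113) = 466.5; ΔPS = ½(145 + 166)(130 − 116) = 2177.
Government spending = 17 × 166 = 2822.
DWL = ½ × 17 × (166 − 145) = 178.5; fraction = 178.5 / 2822 = 21/332.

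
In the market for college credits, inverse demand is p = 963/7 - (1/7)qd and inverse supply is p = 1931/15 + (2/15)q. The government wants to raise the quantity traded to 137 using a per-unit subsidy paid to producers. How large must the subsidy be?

At q = 137, from the demand curve buyers pay pb = 963/7 − (1/7)·137 = 118; from the supply curve sellers need ps = 1931/15 + (2/15)·137 = 147.
The subsidy must fill the gap: s = ps − pb = 147 − 118 = 29.

Required subsidy s = 29 per unit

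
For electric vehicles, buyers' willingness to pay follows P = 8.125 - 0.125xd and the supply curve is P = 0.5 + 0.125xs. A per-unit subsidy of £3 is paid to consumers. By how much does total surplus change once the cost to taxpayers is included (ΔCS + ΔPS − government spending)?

Pre-subsidy: 8.125 - 0.125x = 0.5 + 0.125x gives x* = 30.5 and P* = 4.3125.
With the rebate, buyers effectively pay Pb = Ps − 3, where Ps is the price sellers receive.
On the curves, Pb = 8.125 - 0.125x and Ps = 0.5 + 0.125x; the wedge Ps − Pb = 3 gives 0.5 + 0.125x − (8.125 - 0.125x) = 3, so x' = 42.5.
Then Pb = 8.125 − 0.125·42.5 = 2.8125 and Ps = 0.5 + 0.125·42.5 = 5.8125.
ΔCS = ½(30.5 + 42.5)(4.3125 − 2.8125) = 54.75; ΔPS = ½(30.5 + 42.5)(5.8125 − 4.3125) = 54.75.
Government spending = 3 × 42.5 = 127.5.
Net change = 54.75 + 54.75 − 127.5 = -18. The loss equals the DWL triangle ½·3·12.

Net change in total surplus = -£18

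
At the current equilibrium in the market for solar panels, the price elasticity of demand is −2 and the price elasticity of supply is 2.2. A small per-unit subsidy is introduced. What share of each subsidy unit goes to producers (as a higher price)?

Producer share = 10/21

For a small subsidy around the equilibrium, the benefit split depends on the relative slopes, which at a point are proportional to the elasticities.
Buyer share = εs/(εs + |εd|) = 2.2/(2.2 + 2) = 11/21; seller share = |εd|/(εs + |εd|) = 10/21.
So producers capture 10/21 of the subsidy.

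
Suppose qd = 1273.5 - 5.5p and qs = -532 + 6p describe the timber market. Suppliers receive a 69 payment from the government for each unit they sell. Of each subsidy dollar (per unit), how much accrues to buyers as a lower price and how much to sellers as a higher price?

Pre-subsidy: 1273.5 - 5.5p = -532 + 6p gives p* = 157, q* = 410.
With the subsidy, sellers receive ps = pb + 69 for each unit, where pb is the price buyers pay.
Supply in terms of pb becomes qs = -532 + 6(pb + 69) = -118 + 6pb. Setting this equal to demand: 1273.5 - 5.5pb = -118 + 6pb, so pb = 121.
Sellers receive ps = 121 + 69 = 190; q' = 1273.5 − 5.5·121 = 608.
Buyers' price falls by p* − pb = 157 − 121 = 36; sellers' price rises by ps − p* = 190 − 157 = 33.

Buyers gain 36 per unit; sellers gain 33 per unit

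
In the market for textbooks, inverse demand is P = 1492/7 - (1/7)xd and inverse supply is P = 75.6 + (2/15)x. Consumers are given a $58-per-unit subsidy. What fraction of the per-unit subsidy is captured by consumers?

Pre-subsidy: 1492/7 - (1/7)x = 75.6 + (2/15)x gives x* = 498 and P* = 142.
With the rebate, buyers effectively pay Pb = Ps − 58, where Ps is the price sellers receive.
On the curves, Pb = 1492/7 - (1/7)x and Ps = 75.6 + (2/15)x; the wedge Ps − Pb = 58 gives 75.6 + (2/15)x − (1492/7 - (1/7)x) = 58, so x' = 708.
Then Pb = 1492/7 − (1/7)·708 = 112 and Ps = 75.6 + (2/15)·708 = 170.
Buyers' price falls by P* − Pb = 142 − 112 = 30; sellers' price rises by Ps − P* = 170 − 142 = 28.
So consumers capture 30/58 = 15/29 of each unit of subsidy.

Consumer share = 15/29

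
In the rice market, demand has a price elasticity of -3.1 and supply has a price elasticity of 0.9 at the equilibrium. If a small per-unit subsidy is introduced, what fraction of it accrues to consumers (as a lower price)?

For a small subsidy around the equilibrium, the benefit split depends on the relative slopes, which at a point are proportional to the elasticities.
Buyer share = εs/(εs + |εd|) = 0.9/(0.9 + 3.1) = 0.225; seller share = |εd|/(εs + |εd|) = 0.775.

Consumer share = 0.225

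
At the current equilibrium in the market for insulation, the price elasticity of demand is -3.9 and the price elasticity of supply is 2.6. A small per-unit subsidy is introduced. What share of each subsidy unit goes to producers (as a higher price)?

Producer share = 0.6

For a small subsidy around the equilibrium, the benefit split depends on the relative slopes, which at a point are proportional to the elasticities.
Buyer share = εs/(εs + |εd|) = 2.6/(2.6 + 3.9) = 0.4; seller share = |εd|/(εs + |εd|) = 0.6.
So producers capture 0.6 of the subsidy.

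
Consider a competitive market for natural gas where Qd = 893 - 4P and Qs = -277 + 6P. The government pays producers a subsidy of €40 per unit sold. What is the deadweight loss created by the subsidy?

Deadweight loss = €1920

Pre-subsidy: 893 - 4P = -277 + 6P gives P* = 117, Q* = 425.
With the subsidy, sellers receive Ps = Pb + 40 for each unit, where Pb is the price buyers pay.
Supply in terms of Pb becomes Qs = -277 + 6(Pb + 40) = -37 + 6Pb. Setting this equal to demand: 893 - 4Pb = -37 + 6Pb, so Pb = 93.
Sellers receive Ps = 93 + 40 = 133; Q' = 893 − 4·93 = 521.
The subsidy expands output by 521 − 425 = 96 past the efficient level; on those units the gap between marginal cost and willingness to pay runs from 0 up to 40.
DWL = ½ × 40 × 96 = 1920.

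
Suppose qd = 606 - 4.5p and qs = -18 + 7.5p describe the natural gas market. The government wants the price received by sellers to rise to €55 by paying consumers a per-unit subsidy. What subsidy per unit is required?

At a seller price of 55, quantity supplied is -18 + 7.5·55 = 394.5.
Buyers absorb 394.5 only when they pay pb with 606 − 4.5·pb = 394.5, i.e. pb = 47.
s = ps − pb = 55 − 47 = 8.

Required subsidy s = €8 per unit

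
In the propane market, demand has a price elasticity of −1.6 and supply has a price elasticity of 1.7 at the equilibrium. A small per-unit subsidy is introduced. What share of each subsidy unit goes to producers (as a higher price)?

Producer share = 16/33

For a small subsidy around the equilibrium, the benefit split depends on the relative slopes, which at a point are proportional to the elasticities.
Buyer share = εs/(εs + |εd|) = 1.7/(1.7 + 1.6) = 17/33; seller share = |εd|/(εs + |εd|) = 16/33.
So producers capture 16/33 of the subsidy.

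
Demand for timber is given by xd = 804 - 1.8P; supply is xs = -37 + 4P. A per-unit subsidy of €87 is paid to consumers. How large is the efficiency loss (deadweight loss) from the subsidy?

Pre-subsidy: 804 - 1.8P = -37 + 4P gives P* = 145, x* = 543.
With the rebate, buyers effectively pay Pb = Ps − 87, where Ps is the price sellers receive.
Demand in terms of Ps becomes xd = 804 − 1.8(Ps − 87) = 960.6 - 1.8Ps. Setting this equal to supply: 960.6 - 1.8Ps = -37 + 4Ps, so Ps = 172.
Buyers pay Pb = 172 − 87 = 85; x' = -37 + 4·172 = 651.
The subsidy expands output by 651 − 543 = 108 past the efficient level; on those units the gap between marginal cost and willingness to pay runs from 0 up to 87.
DWL = ½ × 87 × 108 = 4698.

Deadweight loss = €4698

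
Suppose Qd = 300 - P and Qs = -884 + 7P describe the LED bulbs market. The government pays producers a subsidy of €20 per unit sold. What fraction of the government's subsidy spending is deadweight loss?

DWL / government spending = 35/678

Pre-subsidy: 300 - P = -884 + 7P gives P* = 148, Q* = 152.
With the subsidy, sellers receive Ps = Pb + 20 for each unit, where Pb is the price buyers pay.
Supply in terms of Pb becomes Qs = -884 + 7(Pb + 20) = -744 + 7Pb. Setting this equal to demand: 300 - Pb = -744 + 7Pb, so Pb = 130.5.
Sellers receive Ps = 130.5 + 20 = 150.5; Q' = 300 − 1·130.5 = 169.5.
ΔCS = ½(152 + 169.5)(148 − 130.5) = 2813.125; ΔPS = ½(152 + 169.5)(150.5 − 148) = 401.875.
Government spending = 20 × 169.5 = 3390.
DWL = ½ × 20 × (169.5 − 152) = 175; fraction = 175 / 3390 = 35/678.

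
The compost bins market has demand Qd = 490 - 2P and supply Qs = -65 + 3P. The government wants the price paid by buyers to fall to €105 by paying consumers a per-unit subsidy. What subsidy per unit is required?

At a buyer price of 105, quantity demanded is 490 − 2·105 = 280.
Sellers supply 280 only when they receive Ps with -65 + 3·Ps = 280, i.e. Ps = 115.
s = Ps − Pb = 115 − 105 = 10.

Required subsidy s = €10 per unit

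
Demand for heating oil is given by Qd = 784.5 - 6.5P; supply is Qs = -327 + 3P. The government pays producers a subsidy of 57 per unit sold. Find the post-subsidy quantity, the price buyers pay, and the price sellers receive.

Pre-subsidy: 784.5 - 6.5P = -327 + 3P gives P* = 117, Q* = 24.
With the subsidy, sellers receive Ps = Pb + 57 for each unit, where Pb is the price buyers pay.
Supply in terms of Pb becomes Qs = -327 + 3(Pb + 57) = -156 + 3Pb. Setting this equal to demand: 784.5 - 6.5Pb = -156 + 3Pb, so Pb = 99.
Sellers receive Ps = 99 + 57 = 156; Q' = 784.5 − 6.5·99 = 141.

Q' = 141; buyers pay 99; sellers receive 156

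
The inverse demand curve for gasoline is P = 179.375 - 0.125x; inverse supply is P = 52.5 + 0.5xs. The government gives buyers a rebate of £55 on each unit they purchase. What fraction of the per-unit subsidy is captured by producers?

Pre-subsidy: 179.375 - 0.125x = 52.5 + 0.5x gives x* = 203 and P* = 154.
With the rebate, buyers effectively pay Pb = Ps − 55, where Ps is the price sellers receive.
On the curves, Pb = 179.375 - 0.125x and Ps = 52.5 + 0.5x; the wedge Ps − Pb = 55 gives 52.5 + 0.5x − (179.375 - 0.125x) = 55, so x' = 291.
Then Pb = 179.375 − 0.125·291 = 143 and Ps = 52.5 + 0.5·291 = 198.
Buyers' price falls by P* − Pb = 154 − 143 = 11; sellers' price rises by Ps − P* = 198 − 154 = 44.
So producers capture 44/55 = 0.8 of each unit of subsidy.

Producer share = 0.8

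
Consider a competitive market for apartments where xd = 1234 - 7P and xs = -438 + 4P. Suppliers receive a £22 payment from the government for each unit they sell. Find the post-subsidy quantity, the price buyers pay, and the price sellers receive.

x' = 226; buyers pay £144; sellers receive £166

Pre-subsidy: 1234 - 7P = -438 + 4P gives P* = 152, x* = 170.
With the subsidy, sellers receive Ps = Pb + 22 for each unit, where Pb is the price buyers pay.
Supply in terms of Pb becomes xs = -438 + 4(Pb + 22) = -350 + 4Pb. Setting this equal to demand: 1234 - 7Pb = -350 + 4Pb, so Pb = 144.
Sellers receive Ps = 144 + 22 = 166; x' = 1234 − 7·144 = 226.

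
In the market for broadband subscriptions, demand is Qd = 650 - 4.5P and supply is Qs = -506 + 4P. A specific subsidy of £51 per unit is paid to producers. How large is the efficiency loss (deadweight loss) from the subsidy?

Pre-subsidy: 650 - 4.5P = -506 + 4P gives P* = 136, Q* = 38.
With the subsidy, sellers receive Ps = Pb + 51 for each unit, where Pb is the price buyers pay.
Supply in terms of Pb becomes Qs = -506 + 4(Pb + 51) = -302 + 4Pb. Setting this equal to demand: 650 - 4.5Pb = -302 + 4Pb, so Pb = 112.
Sellers receive Ps = 112 + 51 = 163; Q' = 650 − 4.5·112 = 146.
The subsidy expands output by 146 − 38 = 108 past the efficient level; on those units the gap between marginal cost and willingness to pay runs from 0 up to 51.
DWL = ½ × 51 × 108 = 2754.

Deadweight loss = £2754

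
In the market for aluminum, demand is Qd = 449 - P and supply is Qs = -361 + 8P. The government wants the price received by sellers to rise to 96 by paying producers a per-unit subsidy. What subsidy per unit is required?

At a seller price of 96, quantity supplied is -361 + 8·96 = 407.
Buyers absorb 407 only when they pay Pb with 449 − 1·Pb = 407, i.e. Pb = 42.
s = Ps − Pb = 96 − 42 = 54.

Required subsidy s = 54 per unit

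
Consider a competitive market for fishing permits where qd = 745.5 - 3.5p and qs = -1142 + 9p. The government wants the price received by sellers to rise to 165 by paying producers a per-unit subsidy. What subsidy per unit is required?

At a seller price of 165, quantity supplied is -1142 + 9·165 = 343.
Buyers absorb 343 only when they pay pb with 745.5 − 3.5·pb = 343, i.e. pb = 115.
s = ps − pb = 165 − 115 = 50.

Required subsidy s = 50 per unit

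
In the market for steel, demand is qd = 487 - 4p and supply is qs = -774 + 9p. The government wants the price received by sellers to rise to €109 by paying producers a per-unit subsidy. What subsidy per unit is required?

At a seller price of 109, quantity supplied is -774 + 9·109 = 207.
Buyers absorb 207 only when they pay pb with 487 − 4·pb = 207, i.e. pb = 70.
s = ps − pb = 109 − 70 = 39.

Required subsidy s = €39 per unit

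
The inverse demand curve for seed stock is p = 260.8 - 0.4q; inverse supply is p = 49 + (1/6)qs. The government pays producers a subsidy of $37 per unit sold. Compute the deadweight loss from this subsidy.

Deadweight loss = 20535/17

Pre-subsidy: 260.8 - 0.4q = 49 + (1/6)q gives q* = 6354/17 and p* = 1892/17.
With the subsidy, sellers receive ps = pb + 37 for each unit, where pb is the price buyers pay.
On the curves, pb = 260.8 - 0.4q and ps = 49 + (1/6)q; the wedge ps − pb = 37 gives 49 + (1/6)q − (260.8 - 0.4q) = 37, so q' = 7464/17.
Then pb = 260.8 − 0.4·(7464/17) = 1448/17 and ps = 49 + (1/6)·(7464/17) = 2077/17.
The subsidy expands output by 7464/17 − 6354/17 = 1110/17 past the efficient level; on those units the gap between marginal cost and willingness to pay runs from 0 up to 37.
DWL = ½ × 37 × 1110/17 = 20535/17.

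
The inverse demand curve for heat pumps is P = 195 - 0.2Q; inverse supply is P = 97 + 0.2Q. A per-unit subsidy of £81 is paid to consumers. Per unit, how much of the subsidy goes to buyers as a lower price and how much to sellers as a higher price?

Buyers gain £40.5 per unit; sellers gain £40.5 per unit

Pre-subsidy: 195 - 0.2Q = 97 + 0.2Q gives Q* = 245 and P* = 146.
With the rebate, buyers effectively pay Pb = Ps − 81, where Ps is the price sellers receive.
On the curves, Pb = 195 - 0.2Q and Ps = 97 + 0.2Q; the wedge Ps − Pb = 81 gives 97 + 0.2Q − (195 - 0.2Q) = 81, so Q' = 447.5.
Then Pb = 195 − 0.2·447.5 = 105.5 and Ps = 97 + 0.2·447.5 = 186.5.
Buyers' price falls by P* − Pb = 146 − 105.5 = 40.5; sellers' price rises by Ps − P* = 186.5 − 146 = 40.5.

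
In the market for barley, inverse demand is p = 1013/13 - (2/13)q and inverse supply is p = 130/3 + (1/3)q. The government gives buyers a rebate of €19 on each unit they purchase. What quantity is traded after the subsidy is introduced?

q' = 110

Pre-subsidy: 1013/13 - (2/13)q = 130/3 + (1/3)q gives q* = 71 and p* = 67.
With the rebate, buyers effectively pay pb = ps − 19, where ps is the price sellers receive.
On the curves, pb = 1013/13 - (2/13)q and ps = 130/3 + (1/3)q; the wedge ps − pb = 19 gives 130/3 + (1/3)q − (1013/13 - (2/13)q) = 19, so q' = 110.
Then pb = 1013/13 − (2/13)·110 = 61 and ps = 130/3 + (1/3)·110 = 80.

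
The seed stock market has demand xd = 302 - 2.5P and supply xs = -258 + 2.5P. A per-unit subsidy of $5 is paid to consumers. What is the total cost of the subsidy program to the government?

Pre-subsidy: 302 - 2.5P = -258 + 2.5P gives P* = 112, x* = 22.
With the rebate, buyers effectively pay Pb = Ps − 5, where Ps is the price sellers receive.
Demand in terms of Ps becomes xd = 302 − 2.5(Ps − 5) = 314.5 - 2.5Ps. Setting this equal to supply: 314.5 - 2.5Ps = -258 + 2.5Ps, so Ps = 114.5.
Buyers pay Pb = 114.5 − 5 = 109.5; x' = -258 + 2.5·114.5 = 28.25.
Government outlay = subsidy × quantity = 5 × 28.25 = 141.25.

Government cost = $141.25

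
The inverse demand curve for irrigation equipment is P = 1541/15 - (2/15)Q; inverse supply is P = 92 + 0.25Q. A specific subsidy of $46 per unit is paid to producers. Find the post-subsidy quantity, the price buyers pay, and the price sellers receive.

Pre-subsidy: 1541/15 - (2/15)Q = 92 + 0.25Q gives Q* = 28 and P* = 99.
With the subsidy, sellers receive Ps = Pb + 46 for each unit, where Pb is the price buyers pay.
On the curves, Pb = 1541/15 - (2/15)Q and Ps = 92 + 0.25Q; the wedge Ps − Pb = 46 gives 92 + 0.25Q − (1541/15 - (2/15)Q) = 46, so Q' = 148.
Then Pb = 1541/15 − (2/15)·148 = 83 and Ps = 92 + 0.25·148 = 129.

Q' = 148; buyers pay $83; sellers receive $129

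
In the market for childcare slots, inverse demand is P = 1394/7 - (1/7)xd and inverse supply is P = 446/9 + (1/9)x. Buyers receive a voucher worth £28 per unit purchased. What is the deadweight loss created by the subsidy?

Pre-subsidy: 1394/7 - (1/7)x = 446/9 + (1/9)x gives x* = 589 and P* = 115.
With the rebate, buyers effectively pay Pb = Ps − 28, where Ps is the price sellers receive.
On the curves, Pb = 1394/7 - (1/7)x and Ps = 446/9 + (1/9)x; the wedge Ps − Pb = 28 gives 446/9 + (1/9)x − (1394/7 - (1/7)x) = 28, so x' = 699.25.
Then Pb = 1394/7 − (1/7)·699.25 = 99.25 and Ps = 446/9 + (1/9)·699.25 = 127.25.
The subsidy expands output by 699.25 − 589 = 110.25 past the efficient level; on those units the gap between marginal cost and willingness to pay runs from 0 up to 28.
DWL = ½ × 28 × 110.25 = 1543.5.

Deadweight loss = £1543.5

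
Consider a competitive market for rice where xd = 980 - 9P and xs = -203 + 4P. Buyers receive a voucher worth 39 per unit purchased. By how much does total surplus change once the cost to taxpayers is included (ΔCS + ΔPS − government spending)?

Pre-subsidy: 980 - 9P = -203 + 4P gives P* = 91, x* = 161.
With the rebate, buyers effectively pay Pb = Ps − 39, where Ps is the price sellers receive.
Demand in terms of Ps becomes xd = 980 − 9(Ps − 39) = 1331 - 9Ps. Setting this equal to supply: 1331 - 9Ps = -203 + 4Ps, so Ps = 118.
Buyers pay Pb = 118 − 39 = 79; x' = -203 + 4·118 = 269.
ΔCS = ½(161 + 269)(91 − 79) = 2580; ΔPS = ½(161 + 269)(118 − 91) = 5805.
Government spending = 39 × 269 = 10491.
Net change = 2580 + 5805 − 10491 = -2106. The loss equals the DWL triangle ½·39·108.

Net change in total surplus = -2106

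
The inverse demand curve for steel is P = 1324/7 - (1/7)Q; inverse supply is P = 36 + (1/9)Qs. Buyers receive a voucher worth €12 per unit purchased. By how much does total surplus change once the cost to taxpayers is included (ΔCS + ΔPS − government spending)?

Net change in total surplus = -€283.5

Pre-subsidy: 1324/7 - (1/7)Q = 36 + (1/9)Q gives Q* = 603 and P* = 103.
With the rebate, buyers effectively pay Pb = Ps − 12, where Ps is the price sellers receive.
On the curves, Pb = 1324/7 - (1/7)Q and Ps = 36 + (1/9)Q; the wedge Ps − Pb = 12 gives 36 + (1/9)Q − (1324/7 - (1/7)Q) = 12, so Q' = 650.25.
Then Pb = 1324/7 − (1/7)·650.25 = 96.25 and Ps = 36 + (1/9)·650.25 = 108.25.
ΔCS = ½(603 + 650.25)(103 − 96.25) = 4229.71875; ΔPS = ½(603 + 650.25)(108.25 − 103) = 3289.78125.
Government spending = 12 × 650.25 = 7803.
Net change = 4229.71875 + 3289.78125 − 7803 = -283.5. The loss equals the DWL triangle ½·12·47.25.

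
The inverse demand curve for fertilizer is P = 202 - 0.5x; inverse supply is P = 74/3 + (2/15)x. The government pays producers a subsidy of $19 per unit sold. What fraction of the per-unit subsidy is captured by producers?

Producer share = 4/19

Pre-subsidy: 202 - 0.5x = 74/3 + (2/15)x gives x* = 280 and P* = 62.
With the subsidy, sellers receive Ps = Pb + 19 for each unit, where Pb is the price buyers pay.
On the curves, Pb = 202 - 0.5x and Ps = 74/3 + (2/15)x; the wedge Ps − Pb = 19 gives 74/3 + (2/15)x − (202 - 0.5x) = 19, so x' = 310.
Then Pb = 202 − 0.5·310 = 47 and Ps = 74/3 + (2/15)·310 = 66.
Buyers' price falls by P* − Pb = 62 − 47 = 15; sellers' price rises by Ps − P* = 66 − 62 = 4.
So producers capture 4/19 = 4/19 of each unit of subsidy.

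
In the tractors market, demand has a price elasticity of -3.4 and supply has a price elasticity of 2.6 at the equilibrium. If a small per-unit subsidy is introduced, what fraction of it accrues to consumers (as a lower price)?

Consumer share = 13/30

For a small subsidy around the equilibrium, the benefit split depends on the relative slopes, which at a point are proportional to the elasticities.
Buyer share = εs/(εs + |εd|) = 2.6/(2.6 + 3.4) = 13/30; seller share = |εd|/(εs + |εd|) = 17/30.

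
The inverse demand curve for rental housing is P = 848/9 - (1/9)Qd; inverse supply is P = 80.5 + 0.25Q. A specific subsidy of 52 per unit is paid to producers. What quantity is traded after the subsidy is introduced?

Q' = 182

Pre-subsidy: 848/9 - (1/9)Q = 80.5 + 0.25Q gives Q* = 38 and P* = 90.
With the subsidy, sellers receive Ps = Pb + 52 for each unit, where Pb is the price buyers pay.
On the curves, Pb = 848/9 - (1/9)Q and Ps = 80.5 + 0.25Q; the wedge Ps − Pb = 52 gives 80.5 + 0.25Q − (848/9 - (1/9)Q) = 52, so Q' = 182.
Then Pb = 848/9 − (1/9)·182 = 74 and Ps = 80.5 + 0.25·182 = 126.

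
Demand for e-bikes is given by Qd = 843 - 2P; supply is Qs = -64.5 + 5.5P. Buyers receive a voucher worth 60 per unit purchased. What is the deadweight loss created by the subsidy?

Deadweight loss = 2640

Pre-subsidy: 843 - 2P = -64.5 + 5.5P gives P* = 121, Q* = 601.
With the rebate, buyers effectively pay Pb = Ps − 60, where Ps is the price sellers receive.
Demand in terms of Ps becomes Qd = 843 − 2(Ps − 60) = 963 - 2Ps. Setting this equal to supply: 963 - 2Ps = -64.5 + 5.5Ps, so Ps = 137.
Buyers pay Pb = 137 − 60 = 77; Q' = -64.5 + 5.5·137 = 689.
The subsidy expands output by 689 − 601 = 88 past the efficient level; on those units the gap between marginal cost and willingness to pay runs from 0 up to 60.
DWL = ½ × 60 × 88 = 2640.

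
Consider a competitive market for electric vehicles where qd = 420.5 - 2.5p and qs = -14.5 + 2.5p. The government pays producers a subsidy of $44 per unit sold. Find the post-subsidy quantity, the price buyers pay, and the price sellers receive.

Pre-subsidy: 420.5 - 2.5p = -14.5 + 2.5p gives p* = 87, q* = 203.
With the subsidy, sellers receive ps = pb + 44 for each unit, where pb is the price buyers pay.
Supply in terms of pb becomes qs = -14.5 + 2.5(pb + 44) = 95.5 + 2.5pb. Setting this equal to demand: 420.5 - 2.5pb = 95.5 + 2.5pb, so pb = 65.
Sellers receive ps = 65 + 44 = 109; q' = 420.5 − 2.5·65 = 258.

q' = 258; buyers pay $65; sellers receive $109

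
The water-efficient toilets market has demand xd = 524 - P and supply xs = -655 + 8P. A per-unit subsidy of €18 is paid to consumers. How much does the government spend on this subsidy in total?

Pre-subsidy: 524 - P = -655 + 8P gives P* = 131, x* = 393.
With the rebate, buyers effectively pay Pb = Ps − 18, where Ps is the price sellers receive.
Demand in terms of Ps becomes xd = 524 − 1(Ps − 18) = 542 - Ps. Setting this equal to supply: 542 - Ps = -655 + 8Ps, so Ps = 133.
Buyers pay Pb = 133 − 18 = 115; x' = -655 + 8·133 = 409.
Government outlay = subsidy × quantity = 18 × 409 = 7362.

Government cost = €7362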